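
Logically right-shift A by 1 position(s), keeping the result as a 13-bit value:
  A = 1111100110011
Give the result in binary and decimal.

Logical shift right by 1: drop the bottom 1 bit(s), prepend 1 zero(s) on the left.
  1111100110011  ->  keep [111110011001], discard [1], prepend 0
= 0111110011001

Answer: 0111110011001 (3993)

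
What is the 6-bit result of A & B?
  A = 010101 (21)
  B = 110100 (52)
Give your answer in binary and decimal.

Apply & to each column (1 only where both bits are 1):
  010101
& 110100
--------
  010100

Answer: 010100 (20)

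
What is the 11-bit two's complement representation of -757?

1. Binary of +757:  01011110101
2. Invert bits:     10100001010
3. Add 1:           10100001011

Answer: 10100001011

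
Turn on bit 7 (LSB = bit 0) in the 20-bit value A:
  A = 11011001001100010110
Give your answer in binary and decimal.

Mask = 1 << 7 = 00000000000010000000
Bit 7 of A is 0, so OR-ing with the mask flips it to 1.
  11011001001100010110
| 00000000000010000000
----------------------
  11011001001110010110

Answer: 11011001001110010110 (889750)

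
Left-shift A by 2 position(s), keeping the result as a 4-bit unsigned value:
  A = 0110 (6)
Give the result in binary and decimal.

Shift left by 2: drop the top 2 bit(s), append 2 zero(s) on the right.
  0110  ->  discard [01], keep [10], append 00
= 1000

Answer: 1000 (8)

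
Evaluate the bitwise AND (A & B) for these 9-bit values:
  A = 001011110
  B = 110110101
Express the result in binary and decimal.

Apply & to each column (1 only where both bits are 1):
  001011110
& 110110101
-----------
  000010100

Answer: 000010100 (20)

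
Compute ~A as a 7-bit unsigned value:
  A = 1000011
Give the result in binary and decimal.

Flip each bit (0->1, 1->0):
  1000011
  0111100

Answer: 0111100 (60)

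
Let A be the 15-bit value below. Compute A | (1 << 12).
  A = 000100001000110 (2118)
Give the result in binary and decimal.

Mask = 1 << 12 = 001000000000000
Bit 12 of A is 0, so OR-ing with the mask flips it to 1.
  000100001000110
| 001000000000000
-----------------
  001100001000110

Answer: 001100001000110 (6214)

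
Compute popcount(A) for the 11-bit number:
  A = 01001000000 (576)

01001000000
1-bits at positions (from bit 0 = LSB): 6, 9
Count = 2

Answer: 2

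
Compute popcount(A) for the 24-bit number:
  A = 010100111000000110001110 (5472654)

010100111000000110001110
1-bits at positions (from bit 0 = LSB): 1, 2, 3, 7, 8, 15, 16, 17, 20, 22
Count = 10

Answer: 10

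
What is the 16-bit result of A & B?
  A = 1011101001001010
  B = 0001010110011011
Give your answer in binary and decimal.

Apply & to each column (1 only where both bits are 1):
  1011101001001010
& 0001010110011011
------------------
  0001000000001010

Answer: 0001000000001010 (4106)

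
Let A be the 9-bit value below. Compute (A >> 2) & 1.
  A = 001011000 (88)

Bit 2 is the 3rd from the right.
  001011000
        ^
That bit is 0.

Answer: 0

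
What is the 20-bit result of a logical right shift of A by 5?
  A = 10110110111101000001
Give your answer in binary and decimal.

Logical shift right by 5: drop the bottom 5 bit(s), prepend 5 zero(s) on the left.
  10110110111101000001  ->  keep [101101101111010], discard [00001], prepend 00000
= 00000101101101111010

Answer: 00000101101101111010 (23418)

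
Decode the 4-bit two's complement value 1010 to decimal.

MSB is 1, so the value is negative. Find the magnitude:
1. Invert bits:  0101
2. Add 1:        0110  = 6
3. Apply sign:   -6

Answer: -6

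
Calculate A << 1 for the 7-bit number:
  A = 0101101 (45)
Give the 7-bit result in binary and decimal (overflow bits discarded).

Shift left by 1: drop the top 1 bit(s), append 1 zero(s) on the right.
  0101101  ->  discard [0], keep [101101], append 0
= 1011010

Answer: 1011010 (90)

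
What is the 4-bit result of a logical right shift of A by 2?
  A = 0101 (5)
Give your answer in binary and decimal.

Logical shift right by 2: drop the bottom 2 bit(s), prepend 2 zero(s) on the left.
  0101  ->  keep [01], discard [01], prepend 00
= 0001

Answer: 0001 (1)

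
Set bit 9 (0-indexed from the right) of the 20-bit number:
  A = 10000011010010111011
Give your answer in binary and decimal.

Mask = 1 << 9 = 00000000001000000000
Bit 9 of A is 0, so OR-ing with the mask flips it to 1.
  10000011010010111011
| 00000000001000000000
----------------------
  10000011011010111011

Answer: 10000011011010111011 (538299)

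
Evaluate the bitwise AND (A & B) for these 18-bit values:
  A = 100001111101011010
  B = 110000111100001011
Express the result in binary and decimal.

Apply & to each column (1 only where both bits are 1):
  100001111101011010
& 110000111100001011
--------------------
  100000111100001010

Answer: 100000111100001010 (134922)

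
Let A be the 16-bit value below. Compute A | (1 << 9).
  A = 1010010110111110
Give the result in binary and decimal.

Mask = 1 << 9 = 0000001000000000
Bit 9 of A is 0, so OR-ing with the mask flips it to 1.
  1010010110111110
| 0000001000000000
------------------
  1010011110111110

Answer: 1010011110111110 (42942)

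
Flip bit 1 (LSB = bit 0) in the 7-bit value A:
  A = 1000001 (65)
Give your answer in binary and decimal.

Mask = 1 << 1 = 0000010
Bit 1 of A is 0; XOR with the mask flips it to 1.
  1000001
^ 0000010
---------
  1000011

Answer: 1000011 (67)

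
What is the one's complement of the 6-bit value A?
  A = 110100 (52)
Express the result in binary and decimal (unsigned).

Flip each bit (0->1, 1->0):
  110100
  001011

Answer: 001011 (11)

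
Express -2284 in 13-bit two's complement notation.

1. Binary of +2284:  0100011101100
2. Invert bits:     1011100010011
3. Add 1:           1011100010100

Answer: 1011100010100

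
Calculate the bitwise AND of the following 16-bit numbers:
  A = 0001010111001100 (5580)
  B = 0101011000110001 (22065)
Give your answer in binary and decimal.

Apply & to each column (1 only where both bits are 1):
  0001010111001100
& 0101011000110001
------------------
  0001010000000000

Answer: 0001010000000000 (5120)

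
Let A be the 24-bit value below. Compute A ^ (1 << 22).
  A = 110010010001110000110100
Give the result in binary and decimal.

Mask = 1 << 22 = 010000000000000000000000
Bit 22 of A is 1; XOR with the mask flips it to 0.
  110010010001110000110100
^ 010000000000000000000000
--------------------------
  100010010001110000110100

Answer: 100010010001110000110100 (8985652)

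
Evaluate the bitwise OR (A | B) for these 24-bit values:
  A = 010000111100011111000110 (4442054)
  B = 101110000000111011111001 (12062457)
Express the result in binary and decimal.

Apply | to each column (1 where either bit is 1):
  010000111100011111000110
| 101110000000111011111001
--------------------------
  111110111100111111111111

Answer: 111110111100111111111111 (16502783)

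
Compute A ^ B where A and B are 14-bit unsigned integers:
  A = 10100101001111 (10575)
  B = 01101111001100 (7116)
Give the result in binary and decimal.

Apply ^ to each column (1 where bits differ):
  10100101001111
^ 01101111001100
----------------
  11001010000011

Answer: 11001010000011 (12931)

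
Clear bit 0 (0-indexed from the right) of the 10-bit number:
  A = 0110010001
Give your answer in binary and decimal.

Mask = ~(1 << 0) = 1111111110
Bit 0 of A is 1, so AND-ing with the mask clears it to 0.
  0110010001
& 1111111110
------------
  0110010000

Answer: 0110010000 (400)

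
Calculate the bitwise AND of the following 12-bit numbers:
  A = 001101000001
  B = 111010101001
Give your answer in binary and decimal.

Apply & to each column (1 only where both bits are 1):
  001101000001
& 111010101001
--------------
  001000000001

Answer: 001000000001 (513)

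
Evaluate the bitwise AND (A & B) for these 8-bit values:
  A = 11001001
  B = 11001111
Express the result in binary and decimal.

Apply & to each column (1 only where both bits are 1):
  11001001
& 11001111
----------
  11001001

Answer: 11001001 (201)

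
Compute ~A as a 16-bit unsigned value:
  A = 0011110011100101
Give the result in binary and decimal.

Flip each bit (0->1, 1->0):
  0011110011100101
  1100001100011010

Answer: 1100001100011010 (49946)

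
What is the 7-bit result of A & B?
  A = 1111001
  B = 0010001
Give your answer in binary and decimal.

Apply & to each column (1 only where both bits are 1):
  1111001
& 0010001
---------
  0010001

Answer: 0010001 (17)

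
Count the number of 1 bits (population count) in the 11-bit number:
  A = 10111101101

10111101101
1-bits at positions (from bit 0 = LSB): 0, 2, 3, 5, 6, 7, 8, 10
Count = 8

Answer: 8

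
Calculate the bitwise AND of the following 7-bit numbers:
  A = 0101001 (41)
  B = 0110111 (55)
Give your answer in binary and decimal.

Apply & to each column (1 only where both bits are 1):
  0101001
& 0110111
---------
  0100001

Answer: 0100001 (33)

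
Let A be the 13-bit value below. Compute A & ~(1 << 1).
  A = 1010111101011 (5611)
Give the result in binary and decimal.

Mask = ~(1 << 1) = 1111111111101
Bit 1 of A is 1, so AND-ing with the mask clears it to 0.
  1010111101011
& 1111111111101
---------------
  1010111101001

Answer: 1010111101001 (5609)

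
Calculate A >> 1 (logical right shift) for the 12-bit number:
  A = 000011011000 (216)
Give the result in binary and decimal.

Logical shift right by 1: drop the bottom 1 bit(s), prepend 1 zero(s) on the left.
  000011011000  ->  keep [00001101100], discard [0], prepend 0
= 000001101100

Answer: 000001101100 (108)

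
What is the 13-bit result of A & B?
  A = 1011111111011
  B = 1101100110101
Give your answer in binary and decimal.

Apply & to each column (1 only where both bits are 1):
  1011111111011
& 1101100110101
---------------
  1001100110001

Answer: 1001100110001 (4913)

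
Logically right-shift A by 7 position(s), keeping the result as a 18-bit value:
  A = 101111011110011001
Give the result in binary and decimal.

Logical shift right by 7: drop the bottom 7 bit(s), prepend 7 zero(s) on the left.
  101111011110011001  ->  keep [10111101111], discard [0011001], prepend 0000000
= 000000010111101111

Answer: 000000010111101111 (1519)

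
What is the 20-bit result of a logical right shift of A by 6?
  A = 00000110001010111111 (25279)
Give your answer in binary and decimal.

Logical shift right by 6: drop the bottom 6 bit(s), prepend 6 zero(s) on the left.
  00000110001010111111  ->  keep [00000110001010], discard [111111], prepend 000000
= 00000000000110001010

Answer: 00000000000110001010 (394)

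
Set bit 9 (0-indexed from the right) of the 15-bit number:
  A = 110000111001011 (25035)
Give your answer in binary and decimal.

Mask = 1 << 9 = 000001000000000
Bit 9 of A is 0, so OR-ing with the mask flips it to 1.
  110000111001011
| 000001000000000
-----------------
  110001111001011

Answer: 110001111001011 (25547)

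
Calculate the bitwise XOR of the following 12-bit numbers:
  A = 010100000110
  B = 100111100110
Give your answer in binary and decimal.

Apply ^ to each column (1 where bits differ):
  010100000110
^ 100111100110
--------------
  110011100000

Answer: 110011100000 (3296)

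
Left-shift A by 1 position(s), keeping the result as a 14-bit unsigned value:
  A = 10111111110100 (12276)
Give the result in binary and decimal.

Shift left by 1: drop the top 1 bit(s), append 1 zero(s) on the right.
  10111111110100  ->  discard [1], keep [0111111110100], append 0
= 01111111101000

Answer: 01111111101000 (8168)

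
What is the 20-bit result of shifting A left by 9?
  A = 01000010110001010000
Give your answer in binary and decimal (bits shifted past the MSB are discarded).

Shift left by 9: drop the top 9 bit(s), append 9 zero(s) on the right.
  01000010110001010000  ->  discard [010000101], keep [10001010000], append 000000000
= 10001010000000000000

Answer: 10001010000000000000 (565248)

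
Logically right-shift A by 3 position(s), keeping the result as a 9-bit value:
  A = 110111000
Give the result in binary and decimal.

Logical shift right by 3: drop the bottom 3 bit(s), prepend 3 zero(s) on the left.
  110111000  ->  keep [110111], discard [000], prepend 000
= 000110111

Answer: 000110111 (55)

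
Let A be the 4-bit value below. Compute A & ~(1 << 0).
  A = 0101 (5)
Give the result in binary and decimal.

Mask = ~(1 << 0) = 1110
Bit 0 of A is 1, so AND-ing with the mask clears it to 0.
  0101
& 1110
------
  0100

Answer: 0100 (4)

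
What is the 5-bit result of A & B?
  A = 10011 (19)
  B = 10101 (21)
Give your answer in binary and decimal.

Apply & to each column (1 only where both bits are 1):
  10011
& 10101
-------
  10001

Answer: 10001 (17)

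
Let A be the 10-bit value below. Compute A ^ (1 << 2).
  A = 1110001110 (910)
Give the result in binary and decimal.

Mask = 1 << 2 = 0000000100
Bit 2 of A is 1; XOR with the mask flips it to 0.
  1110001110
^ 0000000100
------------
  1110001010

Answer: 1110001010 (906)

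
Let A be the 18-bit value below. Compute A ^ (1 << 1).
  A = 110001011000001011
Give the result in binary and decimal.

Mask = 1 << 1 = 000000000000000010
Bit 1 of A is 1; XOR with the mask flips it to 0.
  110001011000001011
^ 000000000000000010
--------------------
  110001011000001001

Answer: 110001011000001001 (202249)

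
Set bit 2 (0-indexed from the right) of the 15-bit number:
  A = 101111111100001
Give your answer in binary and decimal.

Mask = 1 << 2 = 000000000000100
Bit 2 of A is 0, so OR-ing with the mask flips it to 1.
  101111111100001
| 000000000000100
-----------------
  101111111100101

Answer: 101111111100101 (24549)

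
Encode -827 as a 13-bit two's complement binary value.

1. Binary of +827:  0001100111011
2. Invert bits:     1110011000100
3. Add 1:           1110011000101

Answer: 1110011000101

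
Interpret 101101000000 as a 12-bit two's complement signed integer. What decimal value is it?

MSB is 1, so the value is negative. Find the magnitude:
1. Invert bits:  010010111111
2. Add 1:        010011000000  = 1216
3. Apply sign:   -1216

Answer: -1216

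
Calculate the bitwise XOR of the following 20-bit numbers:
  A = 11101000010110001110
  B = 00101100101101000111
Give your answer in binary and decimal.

Apply ^ to each column (1 where bits differ):
  11101000010110001110
^ 00101100101101000111
----------------------
  11000100111011001001

Answer: 11000100111011001001 (806601)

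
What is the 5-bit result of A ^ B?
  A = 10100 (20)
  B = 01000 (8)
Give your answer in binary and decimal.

Apply ^ to each column (1 where bits differ):
  10100
^ 01000
-------
  11100

Answer: 11100 (28)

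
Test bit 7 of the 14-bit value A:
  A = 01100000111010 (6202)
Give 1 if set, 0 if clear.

Bit 7 is the 8th from the right.
  01100000111010
        ^
That bit is 0.

Answer: 0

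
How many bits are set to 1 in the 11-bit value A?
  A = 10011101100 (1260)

10011101100
1-bits at positions (from bit 0 = LSB): 2, 3, 5, 6, 7, 10
Count = 6

Answer: 6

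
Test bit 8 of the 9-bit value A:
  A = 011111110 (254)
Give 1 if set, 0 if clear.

Bit 8 is the 9th from the right.
  011111110
  ^
That bit is 0.

Answer: 0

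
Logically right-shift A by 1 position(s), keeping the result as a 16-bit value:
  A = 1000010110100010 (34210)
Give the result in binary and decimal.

Logical shift right by 1: drop the bottom 1 bit(s), prepend 1 zero(s) on the left.
  1000010110100010  ->  keep [100001011010001], discard [0], prepend 0
= 0100001011010001

Answer: 0100001011010001 (17105)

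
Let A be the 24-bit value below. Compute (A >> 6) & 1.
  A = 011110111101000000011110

Bit 6 is the 7th from the right.
  011110111101000000011110
                   ^
That bit is 0.

Answer: 0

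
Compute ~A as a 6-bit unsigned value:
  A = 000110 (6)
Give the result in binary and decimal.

Flip each bit (0->1, 1->0):
  000110
  111001

Answer: 111001 (57)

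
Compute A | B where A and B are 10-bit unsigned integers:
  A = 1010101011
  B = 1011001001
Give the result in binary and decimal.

Apply | to each column (1 where either bit is 1):
  1010101011
| 1011001001
------------
  1011101011

Answer: 1011101011 (747)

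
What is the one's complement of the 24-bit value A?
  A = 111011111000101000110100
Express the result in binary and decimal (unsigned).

Flip each bit (0->1, 1->0):
  111011111000101000110100
  000100000111010111001011

Answer: 000100000111010111001011 (1078731)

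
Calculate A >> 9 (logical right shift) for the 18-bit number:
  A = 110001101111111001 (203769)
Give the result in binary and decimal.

Logical shift right by 9: drop the bottom 9 bit(s), prepend 9 zero(s) on the left.
  110001101111111001  ->  keep [110001101], discard [111111001], prepend 000000000
= 000000000110001101

Answer: 000000000110001101 (397)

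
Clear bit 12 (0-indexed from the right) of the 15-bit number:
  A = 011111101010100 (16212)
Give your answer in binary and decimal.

Mask = ~(1 << 12) = 110111111111111
Bit 12 of A is 1, so AND-ing with the mask clears it to 0.
  011111101010100
& 110111111111111
-----------------
  010111101010100

Answer: 010111101010100 (12116)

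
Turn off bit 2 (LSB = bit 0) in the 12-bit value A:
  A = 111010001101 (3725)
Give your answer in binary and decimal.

Mask = ~(1 << 2) = 111111111011
Bit 2 of A is 1, so AND-ing with the mask clears it to 0.
  111010001101
& 111111111011
--------------
  111010001001

Answer: 111010001001 (3721)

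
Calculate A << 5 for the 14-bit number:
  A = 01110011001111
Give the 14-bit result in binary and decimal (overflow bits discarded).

Shift left by 5: drop the top 5 bit(s), append 5 zero(s) on the right.
  01110011001111  ->  discard [01110], keep [011001111], append 00000
= 01100111100000

Answer: 01100111100000 (6624)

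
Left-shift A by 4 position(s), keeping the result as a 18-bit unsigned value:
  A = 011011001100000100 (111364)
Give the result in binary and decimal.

Shift left by 4: drop the top 4 bit(s), append 4 zero(s) on the right.
  011011001100000100  ->  discard [0110], keep [11001100000100], append 0000
= 110011000001000000

Answer: 110011000001000000 (208960)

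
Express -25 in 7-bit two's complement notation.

1. Binary of +25:  0011001
2. Invert bits:     1100110
3. Add 1:           1100111

Answer: 1100111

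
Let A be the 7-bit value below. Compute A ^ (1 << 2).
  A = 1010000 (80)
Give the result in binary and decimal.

Mask = 1 << 2 = 0000100
Bit 2 of A is 0; XOR with the mask flips it to 1.
  1010000
^ 0000100
---------
  1010100

Answer: 1010100 (84)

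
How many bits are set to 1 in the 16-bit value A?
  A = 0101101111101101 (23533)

0101101111101101
1-bits at positions (from bit 0 = LSB): 0, 2, 3, 5, 6, 7, 8, 9, 11, 12, 14
Count = 11

Answer: 11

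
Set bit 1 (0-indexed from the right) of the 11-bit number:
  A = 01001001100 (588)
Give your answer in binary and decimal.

Mask = 1 << 1 = 00000000010
Bit 1 of A is 0, so OR-ing with the mask flips it to 1.
  01001001100
| 00000000010
-------------
  01001001110

Answer: 01001001110 (590)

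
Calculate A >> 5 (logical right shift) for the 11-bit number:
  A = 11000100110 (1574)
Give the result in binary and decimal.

Logical shift right by 5: drop the bottom 5 bit(s), prepend 5 zero(s) on the left.
  11000100110  ->  keep [110001], discard [00110], prepend 00000
= 00000110001

Answer: 00000110001 (49)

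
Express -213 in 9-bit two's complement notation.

1. Binary of +213:  011010101
2. Invert bits:     100101010
3. Add 1:           100101011

Answer: 100101011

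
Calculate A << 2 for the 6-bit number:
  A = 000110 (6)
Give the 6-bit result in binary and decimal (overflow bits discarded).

Shift left by 2: drop the top 2 bit(s), append 2 zero(s) on the right.
  000110  ->  discard [00], keep [0110], append 00
= 011000

Answer: 011000 (24)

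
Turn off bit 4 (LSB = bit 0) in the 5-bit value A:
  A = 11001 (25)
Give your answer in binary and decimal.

Mask = ~(1 << 4) = 01111
Bit 4 of A is 1, so AND-ing with the mask clears it to 0.
  11001
& 01111
-------
  01001

Answer: 01001 (9)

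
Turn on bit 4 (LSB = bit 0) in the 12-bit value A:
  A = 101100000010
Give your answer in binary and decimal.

Mask = 1 << 4 = 000000010000
Bit 4 of A is 0, so OR-ing with the mask flips it to 1.
  101100000010
| 000000010000
--------------
  101100010010

Answer: 101100010010 (2834)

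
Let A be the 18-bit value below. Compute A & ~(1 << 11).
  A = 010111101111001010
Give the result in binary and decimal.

Mask = ~(1 << 11) = 111111011111111111
Bit 11 of A is 1, so AND-ing with the mask clears it to 0.
  010111101111001010
& 111111011111111111
--------------------
  010111001111001010

Answer: 010111001111001010 (95178)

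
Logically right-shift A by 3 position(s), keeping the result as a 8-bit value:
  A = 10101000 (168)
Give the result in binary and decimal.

Logical shift right by 3: drop the bottom 3 bit(s), prepend 3 zero(s) on the left.
  10101000  ->  keep [10101], discard [000], prepend 000
= 00010101

Answer: 00010101 (21)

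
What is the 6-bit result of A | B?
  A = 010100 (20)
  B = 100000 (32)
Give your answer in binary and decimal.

Apply | to each column (1 where either bit is 1):
  010100
| 100000
--------
  110100

Answer: 110100 (52)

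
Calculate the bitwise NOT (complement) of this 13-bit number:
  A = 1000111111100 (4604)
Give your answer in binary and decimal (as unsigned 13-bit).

Flip each bit (0->1, 1->0):
  1000111111100
  0111000000011

Answer: 0111000000011 (3587)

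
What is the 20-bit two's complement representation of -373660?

1. Binary of +373660:  01011011001110011100
2. Invert bits:     10100100110001100011
3. Add 1:           10100100110001100100

Answer: 10100100110001100100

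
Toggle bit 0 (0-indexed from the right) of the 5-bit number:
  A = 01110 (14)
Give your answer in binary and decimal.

Mask = 1 << 0 = 00001
Bit 0 of A is 0; XOR with the mask flips it to 1.
  01110
^ 00001
-------
  01111

Answer: 01111 (15)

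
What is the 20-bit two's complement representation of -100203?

1. Binary of +100203:  00011000011101101011
2. Invert bits:     11100111100010010100
3. Add 1:           11100111100010010101

Answer: 11100111100010010101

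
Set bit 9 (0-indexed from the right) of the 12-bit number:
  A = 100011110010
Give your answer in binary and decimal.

Mask = 1 << 9 = 001000000000
Bit 9 of A is 0, so OR-ing with the mask flips it to 1.
  100011110010
| 001000000000
--------------
  101011110010

Answer: 101011110010 (2802)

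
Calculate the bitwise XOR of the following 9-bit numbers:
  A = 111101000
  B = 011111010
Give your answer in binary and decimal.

Apply ^ to each column (1 where bits differ):
  111101000
^ 011111010
-----------
  100010010

Answer: 100010010 (274)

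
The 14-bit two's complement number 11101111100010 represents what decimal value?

MSB is 1, so the value is negative. Find the magnitude:
1. Invert bits:  00010000011101
2. Add 1:        00010000011110  = 1054
3. Apply sign:   -1054

Answer: -1054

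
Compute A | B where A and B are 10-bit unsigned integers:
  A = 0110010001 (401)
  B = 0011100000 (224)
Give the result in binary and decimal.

Apply | to each column (1 where either bit is 1):
  0110010001
| 0011100000
------------
  0111110001

Answer: 0111110001 (497)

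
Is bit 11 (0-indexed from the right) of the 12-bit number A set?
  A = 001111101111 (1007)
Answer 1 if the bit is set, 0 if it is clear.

Bit 11 is the 12th from the right.
  001111101111
  ^
That bit is 0.

Answer: 0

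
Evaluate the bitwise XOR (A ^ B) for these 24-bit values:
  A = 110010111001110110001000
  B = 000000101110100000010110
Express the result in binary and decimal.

Apply ^ to each column (1 where bits differ):
  110010111001110110001000
^ 000000101110100000010110
--------------------------
  110010010111010110011110

Answer: 110010010111010110011110 (13202846)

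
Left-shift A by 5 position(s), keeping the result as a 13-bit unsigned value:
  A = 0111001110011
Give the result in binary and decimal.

Shift left by 5: drop the top 5 bit(s), append 5 zero(s) on the right.
  0111001110011  ->  discard [01110], keep [01110011], append 00000
= 0111001100000

Answer: 0111001100000 (3680)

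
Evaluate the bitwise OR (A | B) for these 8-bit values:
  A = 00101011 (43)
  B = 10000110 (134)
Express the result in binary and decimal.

Apply | to each column (1 where either bit is 1):
  00101011
| 10000110
----------
  10101111

Answer: 10101111 (175)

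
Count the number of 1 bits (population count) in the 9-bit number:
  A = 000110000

000110000
1-bits at positions (from bit 0 = LSB): 4, 5
Count = 2

Answer: 2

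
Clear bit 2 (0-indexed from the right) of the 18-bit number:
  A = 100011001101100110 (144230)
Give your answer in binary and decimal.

Mask = ~(1 << 2) = 111111111111111011
Bit 2 of A is 1, so AND-ing with the mask clears it to 0.
  100011001101100110
& 111111111111111011
--------------------
  100011001101100010

Answer: 100011001101100010 (144226)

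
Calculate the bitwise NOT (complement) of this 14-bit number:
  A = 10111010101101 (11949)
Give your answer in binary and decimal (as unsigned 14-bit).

Flip each bit (0->1, 1->0):
  10111010101101
  01000101010010

Answer: 01000101010010 (4434)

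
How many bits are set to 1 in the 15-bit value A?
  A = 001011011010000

001011011010000
1-bits at positions (from bit 0 = LSB): 4, 6, 7, 9, 10, 12
Count = 6

Answer: 6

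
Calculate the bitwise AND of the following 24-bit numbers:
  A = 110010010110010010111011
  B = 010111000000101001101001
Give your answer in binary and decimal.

Apply & to each column (1 only where both bits are 1):
  110010010110010010111011
& 010111000000101001101001
--------------------------
  010010000000000000101001

Answer: 010010000000000000101001 (4718633)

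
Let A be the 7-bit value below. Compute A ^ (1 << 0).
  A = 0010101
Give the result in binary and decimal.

Mask = 1 << 0 = 0000001
Bit 0 of A is 1; XOR with the mask flips it to 0.
  0010101
^ 0000001
---------
  0010100

Answer: 0010100 (20)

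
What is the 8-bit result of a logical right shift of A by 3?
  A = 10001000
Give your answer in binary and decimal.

Logical shift right by 3: drop the bottom 3 bit(s), prepend 3 zero(s) on the left.
  10001000  ->  keep [10001], discard [000], prepend 000
= 00010001

Answer: 00010001 (17)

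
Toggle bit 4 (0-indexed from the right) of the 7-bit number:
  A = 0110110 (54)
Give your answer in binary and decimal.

Mask = 1 << 4 = 0010000
Bit 4 of A is 1; XOR with the mask flips it to 0.
  0110110
^ 0010000
---------
  0100110

Answer: 0100110 (38)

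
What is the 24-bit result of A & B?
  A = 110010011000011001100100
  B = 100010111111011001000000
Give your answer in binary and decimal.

Apply & to each column (1 only where both bits are 1):
  110010011000011001100100
& 100010111111011001000000
--------------------------
  100010011000011001000000

Answer: 100010011000011001000000 (9012800)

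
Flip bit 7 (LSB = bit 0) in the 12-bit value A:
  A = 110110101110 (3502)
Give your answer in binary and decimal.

Mask = 1 << 7 = 000010000000
Bit 7 of A is 1; XOR with the mask flips it to 0.
  110110101110
^ 000010000000
--------------
  110100101110

Answer: 110100101110 (3374)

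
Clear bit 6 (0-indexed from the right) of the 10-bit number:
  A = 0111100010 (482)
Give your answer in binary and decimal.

Mask = ~(1 << 6) = 1110111111
Bit 6 of A is 1, so AND-ing with the mask clears it to 0.
  0111100010
& 1110111111
------------
  0110100010

Answer: 0110100010 (418)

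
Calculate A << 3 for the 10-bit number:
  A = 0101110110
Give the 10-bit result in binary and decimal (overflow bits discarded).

Shift left by 3: drop the top 3 bit(s), append 3 zero(s) on the right.
  0101110110  ->  discard [010], keep [1110110], append 000
= 1110110000

Answer: 1110110000 (944)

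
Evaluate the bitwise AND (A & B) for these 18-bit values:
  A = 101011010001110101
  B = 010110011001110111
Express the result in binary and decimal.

Apply & to each column (1 only where both bits are 1):
  101011010001110101
& 010110011001110111
--------------------
  000010010001110101

Answer: 000010010001110101 (9333)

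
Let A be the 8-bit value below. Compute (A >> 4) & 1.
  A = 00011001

Bit 4 is the 5th from the right.
  00011001
     ^
That bit is 1.

Answer: 1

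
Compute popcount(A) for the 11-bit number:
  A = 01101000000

01101000000
1-bits at positions (from bit 0 = LSB): 6, 8, 9
Count = 3

Answer: 3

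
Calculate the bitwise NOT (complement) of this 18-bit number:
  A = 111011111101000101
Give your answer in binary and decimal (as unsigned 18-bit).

Flip each bit (0->1, 1->0):
  111011111101000101
  000100000010111010

Answer: 000100000010111010 (16570)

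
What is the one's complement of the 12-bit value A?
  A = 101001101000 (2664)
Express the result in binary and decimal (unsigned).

Flip each bit (0->1, 1->0):
  101001101000
  010110010111

Answer: 010110010111 (1431)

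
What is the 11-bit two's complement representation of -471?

1. Binary of +471:  00111010111
2. Invert bits:     11000101000
3. Add 1:           11000101001

Answer: 11000101001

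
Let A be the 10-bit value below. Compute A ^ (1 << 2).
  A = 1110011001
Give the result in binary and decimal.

Mask = 1 << 2 = 0000000100
Bit 2 of A is 0; XOR with the mask flips it to 1.
  1110011001
^ 0000000100
------------
  1110011101

Answer: 1110011101 (925)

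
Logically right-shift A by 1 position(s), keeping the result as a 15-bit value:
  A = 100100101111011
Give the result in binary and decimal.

Logical shift right by 1: drop the bottom 1 bit(s), prepend 1 zero(s) on the left.
  100100101111011  ->  keep [10010010111101], discard [1], prepend 0
= 010010010111101

Answer: 010010010111101 (9405)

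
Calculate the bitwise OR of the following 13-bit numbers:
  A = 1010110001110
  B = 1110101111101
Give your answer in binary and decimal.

Apply | to each column (1 where either bit is 1):
  1010110001110
| 1110101111101
---------------
  1110111111111

Answer: 1110111111111 (7679)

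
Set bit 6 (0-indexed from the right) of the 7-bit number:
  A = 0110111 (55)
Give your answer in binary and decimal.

Mask = 1 << 6 = 1000000
Bit 6 of A is 0, so OR-ing with the mask flips it to 1.
  0110111
| 1000000
---------
  1110111

Answer: 1110111 (119)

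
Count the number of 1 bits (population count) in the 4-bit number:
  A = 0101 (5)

0101
1-bits at positions (from bit 0 = LSB): 0, 2
Count = 2

Answer: 2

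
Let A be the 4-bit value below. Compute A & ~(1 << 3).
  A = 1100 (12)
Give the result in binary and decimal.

Mask = ~(1 << 3) = 0111
Bit 3 of A is 1, so AND-ing with the mask clears it to 0.
  1100
& 0111
------
  0100

Answer: 0100 (4)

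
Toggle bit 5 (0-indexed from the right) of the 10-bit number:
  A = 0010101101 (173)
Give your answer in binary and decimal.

Mask = 1 << 5 = 0000100000
Bit 5 of A is 1; XOR with the mask flips it to 0.
  0010101101
^ 0000100000
------------
  0010001101

Answer: 0010001101 (141)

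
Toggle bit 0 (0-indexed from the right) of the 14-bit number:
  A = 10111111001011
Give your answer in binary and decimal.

Mask = 1 << 0 = 00000000000001
Bit 0 of A is 1; XOR with the mask flips it to 0.
  10111111001011
^ 00000000000001
----------------
  10111111001010

Answer: 10111111001010 (12234)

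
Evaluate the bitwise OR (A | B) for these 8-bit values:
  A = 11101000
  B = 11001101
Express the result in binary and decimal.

Apply | to each column (1 where either bit is 1):
  11101000
| 11001101
----------
  11101101

Answer: 11101101 (237)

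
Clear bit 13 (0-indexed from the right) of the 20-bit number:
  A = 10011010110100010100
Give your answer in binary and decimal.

Mask = ~(1 << 13) = 11111101111111111111
Bit 13 of A is 1, so AND-ing with the mask clears it to 0.
  10011010110100010100
& 11111101111111111111
----------------------
  10011000110100010100

Answer: 10011000110100010100 (625940)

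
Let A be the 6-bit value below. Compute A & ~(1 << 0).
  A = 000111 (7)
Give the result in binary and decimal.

Mask = ~(1 << 0) = 111110
Bit 0 of A is 1, so AND-ing with the mask clears it to 0.
  000111
& 111110
--------
  000110

Answer: 000110 (6)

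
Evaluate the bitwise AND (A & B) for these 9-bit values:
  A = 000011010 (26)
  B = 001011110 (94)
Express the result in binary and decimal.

Apply & to each column (1 only where both bits are 1):
  000011010
& 001011110
-----------
  000011010

Answer: 000011010 (26)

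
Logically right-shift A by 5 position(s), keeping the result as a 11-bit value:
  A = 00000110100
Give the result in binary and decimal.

Logical shift right by 5: drop the bottom 5 bit(s), prepend 5 zero(s) on the left.
  00000110100  ->  keep [000001], discard [10100], prepend 00000
= 00000000001

Answer: 00000000001 (1)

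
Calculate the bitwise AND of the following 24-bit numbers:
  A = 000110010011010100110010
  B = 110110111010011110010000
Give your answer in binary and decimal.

Apply & to each column (1 only where both bits are 1):
  000110010011010100110010
& 110110111010011110010000
--------------------------
  000110010010010100010000

Answer: 000110010010010100010000 (1647888)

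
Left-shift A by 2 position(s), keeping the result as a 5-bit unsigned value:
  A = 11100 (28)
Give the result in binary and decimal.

Shift left by 2: drop the top 2 bit(s), append 2 zero(s) on the right.
  11100  ->  discard [11], keep [100], append 00
= 10000

Answer: 10000 (16)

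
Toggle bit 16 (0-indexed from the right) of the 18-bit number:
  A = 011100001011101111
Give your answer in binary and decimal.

Mask = 1 << 16 = 010000000000000000
Bit 16 of A is 1; XOR with the mask flips it to 0.
  011100001011101111
^ 010000000000000000
--------------------
  001100001011101111

Answer: 001100001011101111 (49903)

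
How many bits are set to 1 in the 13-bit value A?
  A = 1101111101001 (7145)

1101111101001
1-bits at positions (from bit 0 = LSB): 0, 3, 5, 6, 7, 8, 9, 11, 12
Count = 9

Answer: 9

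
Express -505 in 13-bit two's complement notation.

1. Binary of +505:  0000111111001
2. Invert bits:     1111000000110
3. Add 1:           1111000000111

Answer: 1111000000111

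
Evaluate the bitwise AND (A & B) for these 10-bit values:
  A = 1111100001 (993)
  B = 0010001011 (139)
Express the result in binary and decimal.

Apply & to each column (1 only where both bits are 1):
  1111100001
& 0010001011
------------
  0010000001

Answer: 0010000001 (129)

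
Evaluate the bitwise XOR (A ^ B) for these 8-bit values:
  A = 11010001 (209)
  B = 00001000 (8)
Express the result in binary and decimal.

Apply ^ to each column (1 where bits differ):
  11010001
^ 00001000
----------
  11011001

Answer: 11011001 (217)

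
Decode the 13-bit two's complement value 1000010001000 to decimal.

MSB is 1, so the value is negative. Find the magnitude:
1. Invert bits:  0111101110111
2. Add 1:        0111101111000  = 3960
3. Apply sign:   -3960

Answer: -3960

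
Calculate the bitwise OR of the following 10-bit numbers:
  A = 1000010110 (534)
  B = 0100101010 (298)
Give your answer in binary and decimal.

Apply | to each column (1 where either bit is 1):
  1000010110
| 0100101010
------------
  1100111110

Answer: 1100111110 (830)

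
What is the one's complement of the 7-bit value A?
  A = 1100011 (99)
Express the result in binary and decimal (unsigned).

Flip each bit (0->1, 1->0):
  1100011
  0011100

Answer: 0011100 (28)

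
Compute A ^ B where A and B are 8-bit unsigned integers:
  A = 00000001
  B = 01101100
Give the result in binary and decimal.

Apply ^ to each column (1 where bits differ):
  00000001
^ 01101100
----------
  01101101

Answer: 01101101 (109)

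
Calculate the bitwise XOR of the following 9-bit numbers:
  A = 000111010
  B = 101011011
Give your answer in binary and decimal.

Apply ^ to each column (1 where bits differ):
  000111010
^ 101011011
-----------
  101100001

Answer: 101100001 (353)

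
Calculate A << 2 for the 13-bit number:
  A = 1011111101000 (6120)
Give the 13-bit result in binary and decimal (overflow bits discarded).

Shift left by 2: drop the top 2 bit(s), append 2 zero(s) on the right.
  1011111101000  ->  discard [10], keep [11111101000], append 00
= 1111110100000

Answer: 1111110100000 (8096)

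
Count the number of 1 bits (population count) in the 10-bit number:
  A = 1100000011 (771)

1100000011
1-bits at positions (from bit 0 = LSB): 0, 1, 8, 9
Count = 4

Answer: 4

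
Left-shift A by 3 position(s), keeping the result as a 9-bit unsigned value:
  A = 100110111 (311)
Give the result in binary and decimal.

Shift left by 3: drop the top 3 bit(s), append 3 zero(s) on the right.
  100110111  ->  discard [100], keep [110111], append 000
= 110111000

Answer: 110111000 (440)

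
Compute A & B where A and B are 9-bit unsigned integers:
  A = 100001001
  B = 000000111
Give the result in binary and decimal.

Apply & to each column (1 only where both bits are 1):
  100001001
& 000000111
-----------
  000000001

Answer: 000000001 (1)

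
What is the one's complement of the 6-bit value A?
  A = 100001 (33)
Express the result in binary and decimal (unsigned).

Flip each bit (0->1, 1->0):
  100001
  011110

Answer: 011110 (30)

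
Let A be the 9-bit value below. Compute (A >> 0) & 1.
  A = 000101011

Bit 0 is the 1st from the right.
  000101011
          ^
That bit is 1.

Answer: 1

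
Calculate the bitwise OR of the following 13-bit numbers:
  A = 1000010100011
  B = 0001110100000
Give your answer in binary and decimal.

Apply | to each column (1 where either bit is 1):
  1000010100011
| 0001110100000
---------------
  1001110100011

Answer: 1001110100011 (5027)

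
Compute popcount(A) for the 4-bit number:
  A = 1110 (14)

1110
1-bits at positions (from bit 0 = LSB): 1, 2, 3
Count = 3

Answer: 3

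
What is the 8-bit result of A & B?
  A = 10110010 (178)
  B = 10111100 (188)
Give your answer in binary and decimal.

Apply & to each column (1 only where both bits are 1):
  10110010
& 10111100
----------
  10110000

Answer: 10110000 (176)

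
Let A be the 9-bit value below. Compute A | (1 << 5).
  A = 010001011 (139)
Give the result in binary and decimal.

Mask = 1 << 5 = 000100000
Bit 5 of A is 0, so OR-ing with the mask flips it to 1.
  010001011
| 000100000
-----------
  010101011

Answer: 010101011 (171)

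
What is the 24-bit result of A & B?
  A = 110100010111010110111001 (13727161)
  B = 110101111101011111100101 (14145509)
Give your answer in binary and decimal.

Apply & to each column (1 only where both bits are 1):
  110100010111010110111001
& 110101111101011111100101
--------------------------
  110100010101010110100001

Answer: 110100010101010110100001 (13718945)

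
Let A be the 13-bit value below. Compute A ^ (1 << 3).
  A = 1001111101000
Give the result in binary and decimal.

Mask = 1 << 3 = 0000000001000
Bit 3 of A is 1; XOR with the mask flips it to 0.
  1001111101000
^ 0000000001000
---------------
  1001111100000

Answer: 1001111100000 (5088)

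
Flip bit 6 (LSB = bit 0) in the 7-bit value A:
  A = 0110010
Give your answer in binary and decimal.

Mask = 1 << 6 = 1000000
Bit 6 of A is 0; XOR with the mask flips it to 1.
  0110010
^ 1000000
---------
  1110010

Answer: 1110010 (114)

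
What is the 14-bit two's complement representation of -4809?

1. Binary of +4809:  01001011001001
2. Invert bits:     10110100110110
3. Add 1:           10110100110111

Answer: 10110100110111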